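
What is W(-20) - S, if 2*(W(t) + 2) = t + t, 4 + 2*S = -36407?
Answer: 36367/2 ≈ 18184.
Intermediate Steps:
S = -36411/2 (S = -2 + (½)*(-36407) = -2 - 36407/2 = -36411/2 ≈ -18206.)
W(t) = -2 + t (W(t) = -2 + (t + t)/2 = -2 + (2*t)/2 = -2 + t)
W(-20) - S = (-2 - 20) - 1*(-36411/2) = -22 + 36411/2 = 36367/2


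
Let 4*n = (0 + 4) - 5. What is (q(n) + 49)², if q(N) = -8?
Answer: 1681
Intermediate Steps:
n = -¼ (n = ((0 + 4) - 5)/4 = (4 - 5)/4 = (¼)*(-1) = -¼ ≈ -0.25000)
(q(n) + 49)² = (-8 + 49)² = 41² = 1681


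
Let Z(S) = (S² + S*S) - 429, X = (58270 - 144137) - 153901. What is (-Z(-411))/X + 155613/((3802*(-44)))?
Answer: 597941505/1253447162 ≈ 0.47704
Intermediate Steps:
X = -239768 (X = -85867 - 153901 = -239768)
Z(S) = -429 + 2*S² (Z(S) = (S² + S²) - 429 = 2*S² - 429 = -429 + 2*S²)
(-Z(-411))/X + 155613/((3802*(-44))) = -(-429 + 2*(-411)²)/(-239768) + 155613/((3802*(-44))) = -(-429 + 2*168921)*(-1/239768) + 155613/(-167288) = -(-429 + 337842)*(-1/239768) + 155613*(-1/167288) = -1*337413*(-1/239768) - 155613/167288 = -337413*(-1/239768) - 155613/167288 = 337413/239768 - 155613/167288 = 597941505/1253447162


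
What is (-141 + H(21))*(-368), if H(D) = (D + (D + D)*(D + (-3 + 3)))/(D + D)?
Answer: 43976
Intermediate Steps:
H(D) = (D + 2*D**2)/(2*D) (H(D) = (D + (2*D)*(D + 0))/((2*D)) = (D + (2*D)*D)*(1/(2*D)) = (D + 2*D**2)*(1/(2*D)) = (D + 2*D**2)/(2*D))
(-141 + H(21))*(-368) = (-141 + (1/2 + 21))*(-368) = (-141 + 43/2)*(-368) = -239/2*(-368) = 43976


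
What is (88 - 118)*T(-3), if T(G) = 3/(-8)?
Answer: 45/4 ≈ 11.250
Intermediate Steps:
T(G) = -3/8 (T(G) = 3*(-1/8) = -3/8)
(88 - 118)*T(-3) = (88 - 118)*(-3/8) = -30*(-3/8) = 45/4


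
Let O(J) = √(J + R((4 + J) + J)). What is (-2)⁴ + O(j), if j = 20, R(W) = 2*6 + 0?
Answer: 16 + 4*√2 ≈ 21.657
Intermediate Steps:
R(W) = 12 (R(W) = 12 + 0 = 12)
O(J) = √(12 + J) (O(J) = √(J + 12) = √(12 + J))
(-2)⁴ + O(j) = (-2)⁴ + √(12 + 20) = 16 + √32 = 16 + 4*√2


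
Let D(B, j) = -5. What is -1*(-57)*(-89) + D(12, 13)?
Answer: -5078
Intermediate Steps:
-1*(-57)*(-89) + D(12, 13) = -1*(-57)*(-89) - 5 = 57*(-89) - 5 = -5073 - 5 = -5078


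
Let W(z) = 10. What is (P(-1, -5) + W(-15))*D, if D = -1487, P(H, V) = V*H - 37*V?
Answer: -297400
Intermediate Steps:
P(H, V) = -37*V + H*V (P(H, V) = H*V - 37*V = -37*V + H*V)
(P(-1, -5) + W(-15))*D = (-5*(-37 - 1) + 10)*(-1487) = (-5*(-38) + 10)*(-1487) = (190 + 10)*(-1487) = 200*(-1487) = -297400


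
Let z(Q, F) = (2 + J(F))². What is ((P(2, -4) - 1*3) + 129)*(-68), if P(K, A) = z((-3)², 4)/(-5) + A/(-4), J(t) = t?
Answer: -40732/5 ≈ -8146.4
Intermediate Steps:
z(Q, F) = (2 + F)²
P(K, A) = -36/5 - A/4 (P(K, A) = (2 + 4)²/(-5) + A/(-4) = 6²*(-⅕) + A*(-¼) = 36*(-⅕) - A/4 = -36/5 - A/4)
((P(2, -4) - 1*3) + 129)*(-68) = (((-36/5 - ¼*(-4)) - 1*3) + 129)*(-68) = (((-36/5 + 1) - 3) + 129)*(-68) = ((-31/5 - 3) + 129)*(-68) = (-46/5 + 129)*(-68) = (599/5)*(-68) = -40732/5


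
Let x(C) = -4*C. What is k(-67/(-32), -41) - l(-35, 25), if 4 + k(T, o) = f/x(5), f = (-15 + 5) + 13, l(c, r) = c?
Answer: 617/20 ≈ 30.850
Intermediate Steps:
f = 3 (f = -10 + 13 = 3)
k(T, o) = -83/20 (k(T, o) = -4 + 3/((-4*5)) = -4 + 3/(-20) = -4 + 3*(-1/20) = -4 - 3/20 = -83/20)
k(-67/(-32), -41) - l(-35, 25) = -83/20 - 1*(-35) = -83/20 + 35 = 617/20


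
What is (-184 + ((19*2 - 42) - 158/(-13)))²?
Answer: 5225796/169 ≈ 30922.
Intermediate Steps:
(-184 + ((19*2 - 42) - 158/(-13)))² = (-184 + ((38 - 42) - 158*(-1/13)))² = (-184 + (-4 + 158/13))² = (-184 + 106/13)² = (-2286/13)² = 5225796/169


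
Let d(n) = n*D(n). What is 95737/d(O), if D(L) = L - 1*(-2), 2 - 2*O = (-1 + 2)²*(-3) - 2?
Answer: 382948/77 ≈ 4973.4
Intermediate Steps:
O = 7/2 (O = 1 - ((-1 + 2)²*(-3) - 2)/2 = 1 - (1²*(-3) - 2)/2 = 1 - (1*(-3) - 2)/2 = 1 - (-3 - 2)/2 = 1 - ½*(-5) = 1 + 5/2 = 7/2 ≈ 3.5000)
D(L) = 2 + L (D(L) = L + 2 = 2 + L)
d(n) = n*(2 + n)
95737/d(O) = 95737/((7*(2 + 7/2)/2)) = 95737/(((7/2)*(11/2))) = 95737/(77/4) = 95737*(4/77) = 382948/77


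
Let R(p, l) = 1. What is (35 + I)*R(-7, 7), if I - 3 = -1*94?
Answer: -56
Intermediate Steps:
I = -91 (I = 3 - 1*94 = 3 - 94 = -91)
(35 + I)*R(-7, 7) = (35 - 91)*1 = -56*1 = -56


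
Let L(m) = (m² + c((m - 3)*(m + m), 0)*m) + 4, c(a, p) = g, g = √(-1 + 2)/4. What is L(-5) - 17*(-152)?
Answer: 10447/4 ≈ 2611.8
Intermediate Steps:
g = ¼ (g = √1*(¼) = 1*(¼) = ¼ ≈ 0.25000)
c(a, p) = ¼
L(m) = 4 + m² + m/4 (L(m) = (m² + m/4) + 4 = 4 + m² + m/4)
L(-5) - 17*(-152) = (4 + (-5)² + (¼)*(-5)) - 17*(-152) = (4 + 25 - 5/4) + 2584 = 111/4 + 2584 = 10447/4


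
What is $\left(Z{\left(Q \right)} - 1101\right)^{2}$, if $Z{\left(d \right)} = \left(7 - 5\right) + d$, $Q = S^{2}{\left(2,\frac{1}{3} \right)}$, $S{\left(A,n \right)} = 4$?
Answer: $1172889$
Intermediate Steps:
$Q = 16$ ($Q = 4^{2} = 16$)
$Z{\left(d \right)} = 2 + d$
$\left(Z{\left(Q \right)} - 1101\right)^{2} = \left(\left(2 + 16\right) - 1101\right)^{2} = \left(18 - 1101\right)^{2} = \left(-1083\right)^{2} = 1172889$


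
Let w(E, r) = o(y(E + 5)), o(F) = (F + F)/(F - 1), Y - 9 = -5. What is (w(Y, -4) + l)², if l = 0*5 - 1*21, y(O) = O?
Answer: 5625/16 ≈ 351.56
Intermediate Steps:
Y = 4 (Y = 9 - 5 = 4)
l = -21 (l = 0 - 21 = -21)
o(F) = 2*F/(-1 + F) (o(F) = (2*F)/(-1 + F) = 2*F/(-1 + F))
w(E, r) = 2*(5 + E)/(4 + E) (w(E, r) = 2*(E + 5)/(-1 + (E + 5)) = 2*(5 + E)/(-1 + (5 + E)) = 2*(5 + E)/(4 + E))
(w(Y, -4) + l)² = (2*(5 + 4)/(4 + 4) - 21)² = (2*9/8 - 21)² = (2*(⅛)*9 - 21)² = (9/4 - 21)² = (-75/4)² = 5625/16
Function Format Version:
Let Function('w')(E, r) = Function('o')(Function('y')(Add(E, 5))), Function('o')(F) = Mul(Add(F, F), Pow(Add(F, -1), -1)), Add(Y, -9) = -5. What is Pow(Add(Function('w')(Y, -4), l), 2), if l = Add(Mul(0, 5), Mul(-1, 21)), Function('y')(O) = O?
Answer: Rational(5625, 16) ≈ 351.56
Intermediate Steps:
Y = 4 (Y = Add(9, -5) = 4)
l = -21 (l = Add(0, -21) = -21)
Function('o')(F) = Mul(2, F, Pow(Add(-1, F), -1)) (Function('o')(F) = Mul(Mul(2, F), Pow(Add(-1, F), -1)) = Mul(2, F, Pow(Add(-1, F), -1)))
Function('w')(E, r) = Mul(2, Pow(Add(4, E), -1), Add(5, E)) (Function('w')(E, r) = Mul(2, Add(E, 5), Pow(Add(-1, Add(E, 5)), -1)) = Mul(2, Add(5, E), Pow(Add(-1, Add(5, E)), -1)) = Mul(2, Add(5, E), Pow(Add(4, E), -1)) = Mul(2, Pow(Add(4, E), -1), Add(5, E)))
Pow(Add(Function('w')(Y, -4), l), 2) = Pow(Add(Mul(2, Pow(Add(4, 4), -1), Add(5, 4)), -21), 2) = Pow(Add(Mul(2, Pow(8, -1), 9), -21), 2) = Pow(Add(Mul(2, Rational(1, 8), 9), -21), 2) = Pow(Add(Rational(9, 4), -21), 2) = Pow(Rational(-75, 4), 2) = Rational(5625, 16)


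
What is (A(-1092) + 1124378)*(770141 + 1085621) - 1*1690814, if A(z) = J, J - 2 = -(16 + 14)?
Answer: 2086524313886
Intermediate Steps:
J = -28 (J = 2 - (16 + 14) = 2 - 1*30 = 2 - 30 = -28)
A(z) = -28
(A(-1092) + 1124378)*(770141 + 1085621) - 1*1690814 = (-28 + 1124378)*(770141 + 1085621) - 1*1690814 = 1124350*1855762 - 1690814 = 2086526004700 - 1690814 = 2086524313886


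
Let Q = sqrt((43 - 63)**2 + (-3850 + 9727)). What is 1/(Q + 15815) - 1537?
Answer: -384415900261/250107948 - sqrt(6277)/250107948 ≈ -1537.0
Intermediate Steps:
Q = sqrt(6277) (Q = sqrt((-20)**2 + 5877) = sqrt(400 + 5877) = sqrt(6277) ≈ 79.228)
1/(Q + 15815) - 1537 = 1/(sqrt(6277) + 15815) - 1537 = 1/(15815 + sqrt(6277)) - 1537 = -1537 + 1/(15815 + sqrt(6277))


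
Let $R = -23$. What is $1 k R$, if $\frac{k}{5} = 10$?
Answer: $-1150$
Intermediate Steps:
$k = 50$ ($k = 5 \cdot 10 = 50$)
$1 k R = 1 \cdot 50 \left(-23\right) = 50 \left(-23\right) = -1150$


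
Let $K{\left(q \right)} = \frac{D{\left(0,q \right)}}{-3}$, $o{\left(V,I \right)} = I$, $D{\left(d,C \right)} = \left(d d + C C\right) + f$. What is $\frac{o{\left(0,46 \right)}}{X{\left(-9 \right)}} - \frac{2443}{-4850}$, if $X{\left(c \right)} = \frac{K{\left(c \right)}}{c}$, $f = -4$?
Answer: $\frac{6211811}{373450} \approx 16.634$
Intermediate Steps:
$D{\left(d,C \right)} = -4 + C^{2} + d^{2}$ ($D{\left(d,C \right)} = \left(d d + C C\right) - 4 = \left(d^{2} + C^{2}\right) - 4 = \left(C^{2} + d^{2}\right) - 4 = -4 + C^{2} + d^{2}$)
$K{\left(q \right)} = \frac{4}{3} - \frac{q^{2}}{3}$ ($K{\left(q \right)} = \frac{-4 + q^{2} + 0^{2}}{-3} = \left(-4 + q^{2} + 0\right) \left(- \frac{1}{3}\right) = \left(-4 + q^{2}\right) \left(- \frac{1}{3}\right) = \frac{4}{3} - \frac{q^{2}}{3}$)
$X{\left(c \right)} = \frac{\frac{4}{3} - \frac{c^{2}}{3}}{c}$
$\frac{o{\left(0,46 \right)}}{X{\left(-9 \right)}} - \frac{2443}{-4850} = \frac{46}{\frac{1}{3} \frac{1}{-9} \left(4 - \left(-9\right)^{2}\right)} - \frac{2443}{-4850} = \frac{46}{\frac{1}{3} \left(- \frac{1}{9}\right) \left(4 - 81\right)} - - \frac{2443}{4850} = \frac{46}{\frac{1}{3} \left(- \frac{1}{9}\right) \left(4 - 81\right)} + \frac{2443}{4850} = \frac{46}{\frac{1}{3} \left(- \frac{1}{9}\right) \left(-77\right)} + \frac{2443}{4850} = \frac{46}{\frac{77}{27}} + \frac{2443}{4850} = 46 \cdot \frac{27}{77} + \frac{2443}{4850} = \frac{1242}{77} + \frac{2443}{4850} = \frac{6211811}{373450}$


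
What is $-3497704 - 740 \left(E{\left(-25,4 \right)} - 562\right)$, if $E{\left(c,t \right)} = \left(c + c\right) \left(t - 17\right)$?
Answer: $-3562824$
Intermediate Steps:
$E{\left(c,t \right)} = 2 c \left(-17 + t\right)$
$-3497704 - 740 \left(E{\left(-25,4 \right)} - 562\right) = -3497704 - 740 \left(2 \left(-25\right) \left(-17 + 4\right) - 562\right) = -3497704 - 740 \left(2 \left(-25\right) \left(-13\right) - 562\right) = -3497704 - 740 \left(650 - 562\right) = -3497704 - 65120 = -3562824$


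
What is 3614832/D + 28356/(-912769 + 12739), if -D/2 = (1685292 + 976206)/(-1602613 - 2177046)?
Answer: 56930364843006454/22179889305 ≈ 2.5668e+6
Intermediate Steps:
D = 5322996/3779659 (D = -2*(1685292 + 976206)/(-1602613 - 2177046) = -5322996/(-3779659) = -5322996*(-1)/3779659 = -2*(-2661498/3779659) = 5322996/3779659 ≈ 1.4083)
3614832/D + 28356/(-912769 + 12739) = 3614832/(5322996/3779659) + 28356/(-912769 + 12739) = 3614832*(3779659/5322996) + 28356/(-900030) = 379523119508/147861 + 28356*(-1/900030) = 379523119508/147861 - 4726/150005 = 56930364843006454/22179889305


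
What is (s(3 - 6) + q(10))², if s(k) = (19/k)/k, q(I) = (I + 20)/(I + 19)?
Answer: 674041/68121 ≈ 9.8948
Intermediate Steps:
q(I) = (20 + I)/(19 + I)
s(k) = 19/k²
(s(3 - 6) + q(10))² = (19/(3 - 6)² + (20 + 10)/(19 + 10))² = (19/(-3)² + 30/29)² = (19*(⅑) + (1/29)*30)² = (19/9 + 30/29)² = (821/261)² = 674041/68121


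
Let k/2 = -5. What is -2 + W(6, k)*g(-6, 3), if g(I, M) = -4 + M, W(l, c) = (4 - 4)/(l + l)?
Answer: -2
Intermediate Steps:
k = -10 (k = 2*(-5) = -10)
W(l, c) = 0 (W(l, c) = 0/((2*l)) = 0*(1/(2*l)) = 0)
-2 + W(6, k)*g(-6, 3) = -2 + 0*(-4 + 3) = -2 + 0*(-1) = -2 + 0 = -2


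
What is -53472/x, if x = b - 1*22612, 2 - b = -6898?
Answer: 1671/491 ≈ 3.4033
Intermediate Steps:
b = 6900 (b = 2 - 1*(-6898) = 2 + 6898 = 6900)
x = -15712 (x = 6900 - 1*22612 = 6900 - 22612 = -15712)
-53472/x = -53472/(-15712) = -53472*(-1/15712) = 1671/491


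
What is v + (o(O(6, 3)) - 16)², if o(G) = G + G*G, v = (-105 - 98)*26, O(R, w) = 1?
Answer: -5082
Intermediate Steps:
v = -5278 (v = -203*26 = -5278)
o(G) = G + G²
v + (o(O(6, 3)) - 16)² = -5278 + (1*(1 + 1) - 16)² = -5278 + (1*2 - 16)² = -5278 + (2 - 16)² = -5278 + (-14)² = -5278 + 196 = -5082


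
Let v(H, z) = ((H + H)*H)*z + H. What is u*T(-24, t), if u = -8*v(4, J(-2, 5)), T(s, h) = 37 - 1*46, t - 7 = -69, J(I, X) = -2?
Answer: -4320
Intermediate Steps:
t = -62 (t = 7 - 69 = -62)
v(H, z) = H + 2*z*H**2 (v(H, z) = ((2*H)*H)*z + H = (2*H**2)*z + H = 2*z*H**2 + H = H + 2*z*H**2)
T(s, h) = -9 (T(s, h) = 37 - 46 = -9)
u = 480 (u = -32*(1 + 2*4*(-2)) = -32*(1 - 16) = -32*(-15) = -8*(-60) = 480)
u*T(-24, t) = 480*(-9) = -4320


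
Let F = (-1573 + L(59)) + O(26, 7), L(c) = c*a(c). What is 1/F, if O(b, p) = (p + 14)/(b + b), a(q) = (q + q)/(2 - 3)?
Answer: -52/443799 ≈ -0.00011717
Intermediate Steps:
a(q) = -2*q (a(q) = (2*q)/(-1) = (2*q)*(-1) = -2*q)
O(b, p) = (14 + p)/(2*b) (O(b, p) = (14 + p)/((2*b)) = (14 + p)*(1/(2*b)) = (14 + p)/(2*b))
L(c) = -2*c² (L(c) = c*(-2*c) = -2*c²)
F = -443799/52 (F = (-1573 - 2*59²) + (½)*(14 + 7)/26 = (-1573 - 2*3481) + (½)*(1/26)*21 = (-1573 - 6962) + 21/52 = -8535 + 21/52 = -443799/52 ≈ -8534.6)
1/F = 1/(-443799/52) = -52/443799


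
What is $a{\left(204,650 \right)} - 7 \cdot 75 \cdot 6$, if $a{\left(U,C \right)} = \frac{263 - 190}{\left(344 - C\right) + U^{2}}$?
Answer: $- \frac{130126427}{41310} \approx -3150.0$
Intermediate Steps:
$a{\left(U,C \right)} = \frac{73}{344 + U^{2} - C}$
$a{\left(204,650 \right)} - 7 \cdot 75 \cdot 6 = \frac{73}{344 + 204^{2} - 650} - 7 \cdot 75 \cdot 6 = \frac{73}{344 + 41616 - 650} - 525 \cdot 6 = \frac{73}{41310} - 3150 = - \frac{130126427}{41310}$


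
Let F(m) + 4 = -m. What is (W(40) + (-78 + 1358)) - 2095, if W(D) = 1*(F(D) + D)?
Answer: -819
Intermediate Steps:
F(m) = -4 - m
W(D) = -4 (W(D) = 1*((-4 - D) + D) = 1*(-4) = -4)
(W(40) + (-78 + 1358)) - 2095 = (-4 + (-78 + 1358)) - 2095 = (-4 + 1280) - 2095 = 1276 - 2095 = -819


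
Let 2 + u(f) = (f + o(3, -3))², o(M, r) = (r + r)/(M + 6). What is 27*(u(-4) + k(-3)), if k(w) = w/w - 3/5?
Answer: 2724/5 ≈ 544.80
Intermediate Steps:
o(M, r) = 2*r/(6 + M) (o(M, r) = (2*r)/(6 + M) = 2*r/(6 + M))
u(f) = -2 + (-⅔ + f)² (u(f) = -2 + (f + 2*(-3)/(6 + 3))² = -2 + (f + 2*(-3)/9)² = -2 + (f + 2*(-3)*(⅑))² = -2 + (f - ⅔)² = -2 + (-⅔ + f)²)
k(w) = ⅖ (k(w) = 1 - 3*⅕ = 1 - ⅗ = ⅖)
27*(u(-4) + k(-3)) = 27*((-2 + (-2 + 3*(-4))²/9) + ⅖) = 27*((-2 + (-2 - 12)²/9) + ⅖) = 27*((-2 + (⅑)*(-14)²) + ⅖) = 27*((-2 + (⅑)*196) + ⅖) = 27*((-2 + 196/9) + ⅖) = 27*(178/9 + ⅖) = 27*(908/45) = 2724/5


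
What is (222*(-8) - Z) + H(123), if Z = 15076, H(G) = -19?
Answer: -16871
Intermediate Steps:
(222*(-8) - Z) + H(123) = (222*(-8) - 1*15076) - 19 = (-1776 - 15076) - 19 = -16852 - 19 = -16871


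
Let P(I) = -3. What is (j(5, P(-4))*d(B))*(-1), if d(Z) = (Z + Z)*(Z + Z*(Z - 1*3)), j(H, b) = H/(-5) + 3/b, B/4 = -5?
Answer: -35200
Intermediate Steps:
B = -20 (B = 4*(-5) = -20)
j(H, b) = 3/b - H/5 (j(H, b) = H*(-⅕) + 3/b = -H/5 + 3/b = 3/b - H/5)
d(Z) = 2*Z*(Z + Z*(-3 + Z)) (d(Z) = (2*Z)*(Z + Z*(Z - 3)) = (2*Z)*(Z + Z*(-3 + Z)) = 2*Z*(Z + Z*(-3 + Z)))
(j(5, P(-4))*d(B))*(-1) = ((3/(-3) - ⅕*5)*(2*(-20)²*(-2 - 20)))*(-1) = ((3*(-⅓) - 1)*(2*400*(-22)))*(-1) = ((-1 - 1)*(-17600))*(-1) = -2*(-17600)*(-1) = 35200*(-1) = -35200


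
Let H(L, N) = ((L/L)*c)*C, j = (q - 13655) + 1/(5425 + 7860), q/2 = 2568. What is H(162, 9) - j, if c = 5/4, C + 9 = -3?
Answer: 112975639/13285 ≈ 8504.0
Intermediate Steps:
q = 5136 (q = 2*2568 = 5136)
C = -12 (C = -9 - 3 = -12)
c = 5/4 (c = 5*(¼) = 5/4 ≈ 1.2500)
j = -113174914/13285 (j = (5136 - 13655) + 1/(5425 + 7860) = -8519 + 1/13285 = -113174914/13285 ≈ -8519.0)
H(L, N) = -15 (H(L, N) = ((L/L)*(5/4))*(-12) = (1*(5/4))*(-12) = (5/4)*(-12) = -15)
H(162, 9) - j = -15 - 1*(-113174914/13285) = -15 + 113174914/13285 = 112975639/13285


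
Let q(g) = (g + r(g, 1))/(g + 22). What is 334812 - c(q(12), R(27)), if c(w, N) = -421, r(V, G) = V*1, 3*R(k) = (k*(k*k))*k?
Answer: 335233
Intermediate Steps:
R(k) = k⁴/3 (R(k) = ((k*(k*k))*k)/3 = ((k*k²)*k)/3 = (k³*k)/3 = k⁴/3)
r(V, G) = V
q(g) = 2*g/(22 + g) (q(g) = (g + g)/(g + 22) = (2*g)/(22 + g) = 2*g/(22 + g))
334812 - c(q(12), R(27)) = 334812 - 1*(-421) = 334812 + 421 = 335233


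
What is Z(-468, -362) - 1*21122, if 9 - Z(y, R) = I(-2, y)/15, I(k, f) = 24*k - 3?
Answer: -105548/5 ≈ -21110.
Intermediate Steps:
I(k, f) = -3 + 24*k
Z(y, R) = 62/5 (Z(y, R) = 9 - (-3 + 24*(-2))/15 = 9 - (-3 - 48)/15 = 9 - (-51)/15 = 9 - 1*(-17/5) = 9 + 17/5 = 62/5)
Z(-468, -362) - 1*21122 = 62/5 - 1*21122 = 62/5 - 21122 = -105548/5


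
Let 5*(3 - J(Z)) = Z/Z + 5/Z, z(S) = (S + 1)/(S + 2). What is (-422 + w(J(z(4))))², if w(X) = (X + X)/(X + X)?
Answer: 177241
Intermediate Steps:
z(S) = (1 + S)/(2 + S)
J(Z) = 14/5 - 1/Z (J(Z) = 3 - (Z/Z + 5/Z)/5 = 3 - (1 + 5/Z)/5 = 3 + (-⅕ - 1/Z) = 14/5 - 1/Z)
w(X) = 1 (w(X) = (2*X)/((2*X)) = (2*X)*(1/(2*X)) = 1)
(-422 + w(J(z(4))))² = (-422 + 1)² = (-421)² = 177241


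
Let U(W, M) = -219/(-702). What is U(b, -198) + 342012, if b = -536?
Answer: 80030881/234 ≈ 3.4201e+5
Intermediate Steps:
U(W, M) = 73/234 (U(W, M) = -219*(-1/702) = 73/234)
U(b, -198) + 342012 = 73/234 + 342012 = 80030881/234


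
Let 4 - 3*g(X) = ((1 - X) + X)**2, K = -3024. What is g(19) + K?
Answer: -3023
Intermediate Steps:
g(X) = 1 (g(X) = 4/3 - ((1 - X) + X)**2/3 = 4/3 - 1/3*1**2 = 4/3 - 1/3*1 = 4/3 - 1/3 = 1)
g(19) + K = 1 - 3024 = -3023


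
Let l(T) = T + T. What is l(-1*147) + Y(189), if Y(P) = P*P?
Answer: 35427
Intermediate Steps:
Y(P) = P²
l(T) = 2*T
l(-1*147) + Y(189) = 2*(-1*147) + 189² = 2*(-147) + 35721 = -294 + 35721 = 35427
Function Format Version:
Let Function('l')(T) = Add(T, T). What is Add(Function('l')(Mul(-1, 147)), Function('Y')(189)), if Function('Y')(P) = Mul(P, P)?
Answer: 35427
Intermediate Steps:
Function('Y')(P) = Pow(P, 2)
Function('l')(T) = Mul(2, T)
Add(Function('l')(Mul(-1, 147)), Function('Y')(189)) = Add(Mul(2, Mul(-1, 147)), Pow(189, 2)) = Add(Mul(2, -147), 35721) = Add(-294, 35721) = 35427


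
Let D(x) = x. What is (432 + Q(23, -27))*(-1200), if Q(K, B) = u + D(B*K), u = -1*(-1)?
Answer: 225600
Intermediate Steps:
u = 1
Q(K, B) = 1 + B*K
(432 + Q(23, -27))*(-1200) = (432 + (1 - 27*23))*(-1200) = (432 + (1 - 621))*(-1200) = (432 - 620)*(-1200) = -188*(-1200) = 225600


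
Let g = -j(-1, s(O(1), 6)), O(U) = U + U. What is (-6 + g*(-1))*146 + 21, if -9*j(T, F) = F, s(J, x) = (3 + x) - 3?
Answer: -2857/3 ≈ -952.33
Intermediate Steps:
O(U) = 2*U
s(J, x) = x
j(T, F) = -F/9
g = ⅔ (g = -(-1)*6/9 = -1*(-⅔) = ⅔ ≈ 0.66667)
(-6 + g*(-1))*146 + 21 = (-6 + (⅔)*(-1))*146 + 21 = (-6 - ⅔)*146 + 21 = -20/3*146 + 21 = -2920/3 + 21 = -2857/3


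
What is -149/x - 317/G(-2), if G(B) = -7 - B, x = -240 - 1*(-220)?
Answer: 1417/20 ≈ 70.850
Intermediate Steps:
x = -20 (x = -240 + 220 = -20)
-149/x - 317/G(-2) = -149/(-20) - 317/(-7 - 1*(-2)) = -149*(-1/20) - 317/(-7 + 2) = 149/20 - 317/(-5) = 149/20 - 317*(-⅕) = 149/20 + 317/5 = 1417/20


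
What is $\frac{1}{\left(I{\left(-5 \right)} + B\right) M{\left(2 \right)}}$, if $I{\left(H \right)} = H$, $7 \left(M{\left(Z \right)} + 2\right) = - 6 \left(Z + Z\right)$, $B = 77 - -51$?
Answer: $- \frac{7}{4674} \approx -0.0014976$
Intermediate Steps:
$B = 128$ ($B = 77 + 51 = 128$)
$M{\left(Z \right)} = -2 - \frac{12 Z}{7}$ ($M{\left(Z \right)} = -2 + \frac{\left(-6\right) \left(Z + Z\right)}{7} = -2 + \frac{\left(-6\right) 2 Z}{7} = -2 + \frac{\left(-12\right) Z}{7} = -2 - \frac{12 Z}{7}$)
$\frac{1}{\left(I{\left(-5 \right)} + B\right) M{\left(2 \right)}} = \frac{1}{\left(-5 + 128\right) \left(-2 - \frac{24}{7}\right)} = \frac{1}{123 \left(-2 - \frac{24}{7}\right)} = \frac{1}{123 \left(- \frac{38}{7}\right)} = \frac{1}{- \frac{4674}{7}} = - \frac{7}{4674}$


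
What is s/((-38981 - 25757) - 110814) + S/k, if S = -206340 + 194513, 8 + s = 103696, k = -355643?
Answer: -334612095/600325384 ≈ -0.55738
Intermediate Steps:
s = 103688 (s = -8 + 103696 = 103688)
S = -11827
s/((-38981 - 25757) - 110814) + S/k = 103688/((-38981 - 25757) - 110814) - 11827/(-355643) = 103688/(-64738 - 110814) - 11827*(-1/355643) = 103688/(-175552) + 11827/355643 = 103688*(-1/175552) + 11827/355643 = -997/1688 + 11827/355643 = -334612095/600325384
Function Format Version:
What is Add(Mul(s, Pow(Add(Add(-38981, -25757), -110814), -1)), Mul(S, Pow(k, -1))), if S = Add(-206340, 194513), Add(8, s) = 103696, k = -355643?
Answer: Rational(-334612095, 600325384) ≈ -0.55738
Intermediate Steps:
s = 103688 (s = Add(-8, 103696) = 103688)
S = -11827
Add(Mul(s, Pow(Add(Add(-38981, -25757), -110814), -1)), Mul(S, Pow(k, -1))) = Add(Mul(103688, Pow(Add(Add(-38981, -25757), -110814), -1)), Mul(-11827, Pow(-355643, -1))) = Add(Mul(103688, Pow(Add(-64738, -110814), -1)), Mul(-11827, Rational(-1, 355643))) = Add(Mul(103688, Pow(-175552, -1)), Rational(11827, 355643)) = Add(Mul(103688, Rational(-1, 175552)), Rational(11827, 355643)) = Add(Rational(-997, 1688), Rational(11827, 355643)) = Rational(-334612095, 600325384)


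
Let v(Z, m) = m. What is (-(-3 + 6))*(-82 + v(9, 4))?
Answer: 234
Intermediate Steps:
(-(-3 + 6))*(-82 + v(9, 4)) = (-(-3 + 6))*(-82 + 4) = -1*3*(-78) = -3*(-78) = 234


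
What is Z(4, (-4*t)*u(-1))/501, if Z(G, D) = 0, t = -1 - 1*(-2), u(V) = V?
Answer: 0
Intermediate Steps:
t = 1 (t = -1 + 2 = 1)
Z(4, (-4*t)*u(-1))/501 = 0/501 = (1/501)*0 = 0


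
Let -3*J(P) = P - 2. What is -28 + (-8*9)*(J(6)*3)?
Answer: 260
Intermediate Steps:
J(P) = ⅔ - P/3 (J(P) = -(P - 2)/3 = -(-2 + P)/3 = ⅔ - P/3)
-28 + (-8*9)*(J(6)*3) = -28 + (-8*9)*((⅔ - ⅓*6)*3) = -28 - 72*(⅔ - 2)*3 = -28 - (-96)*3 = -28 - 72*(-4) = -28 + 288 = 260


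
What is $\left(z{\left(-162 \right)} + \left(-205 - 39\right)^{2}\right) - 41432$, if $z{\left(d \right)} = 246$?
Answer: $18350$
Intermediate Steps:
$\left(z{\left(-162 \right)} + \left(-205 - 39\right)^{2}\right) - 41432 = \left(246 + \left(-205 - 39\right)^{2}\right) - 41432 = \left(246 + \left(-244\right)^{2}\right) - 41432 = \left(246 + 59536\right) - 41432 = 59782 - 41432 = 18350$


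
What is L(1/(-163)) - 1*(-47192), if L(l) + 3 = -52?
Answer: 47137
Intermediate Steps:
L(l) = -55 (L(l) = -3 - 52 = -55)
L(1/(-163)) - 1*(-47192) = -55 - 1*(-47192) = -55 + 47192 = 47137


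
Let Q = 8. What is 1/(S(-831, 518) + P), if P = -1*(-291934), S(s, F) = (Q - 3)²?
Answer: 1/291959 ≈ 3.4251e-6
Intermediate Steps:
S(s, F) = 25 (S(s, F) = (8 - 3)² = 5² = 25)
P = 291934
1/(S(-831, 518) + P) = 1/(25 + 291934) = 1/291959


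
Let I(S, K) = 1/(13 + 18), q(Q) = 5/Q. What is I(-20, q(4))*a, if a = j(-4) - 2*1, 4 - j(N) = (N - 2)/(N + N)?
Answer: 5/124 ≈ 0.040323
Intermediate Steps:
j(N) = 4 - (-2 + N)/(2*N) (j(N) = 4 - (N - 2)/(N + N) = 4 - (-2 + N)/(2*N))
I(S, K) = 1/31
a = 5/4 (a = (7/2 + 1/(-4)) - 2*1 = (7/2 - ¼) - 2 = 13/4 - 2 = 5/4 ≈ 1.2500)
I(-20, q(4))*a = (1/31)*(5/4) = 5/124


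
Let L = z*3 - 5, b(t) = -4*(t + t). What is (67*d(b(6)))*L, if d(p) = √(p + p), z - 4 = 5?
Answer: 5896*I*√6 ≈ 14442.0*I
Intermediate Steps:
z = 9 (z = 4 + 5 = 9)
b(t) = -8*t
L = 22 (L = 9*3 - 5 = 27 - 5 = 22)
d(p) = √2*√p (d(p) = √(2*p) = √2*√p)
(67*d(b(6)))*L = (67*(√2*√(-8*6)))*22 = (67*(√2*√(-48)))*22 = (67*(√2*(4*I*√3)))*22 = (67*(4*I*√6))*22 = (268*I*√6)*22 = 5896*I*√6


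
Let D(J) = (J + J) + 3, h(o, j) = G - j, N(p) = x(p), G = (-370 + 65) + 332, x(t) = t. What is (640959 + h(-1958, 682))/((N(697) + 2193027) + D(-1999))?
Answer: 640304/2189729 ≈ 0.29241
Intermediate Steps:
G = 27 (G = -305 + 332 = 27)
N(p) = p
h(o, j) = 27 - j
D(J) = 3 + 2*J (D(J) = 2*J + 3 = 3 + 2*J)
(640959 + h(-1958, 682))/((N(697) + 2193027) + D(-1999)) = (640959 + (27 - 1*682))/((697 + 2193027) + (3 + 2*(-1999))) = (640959 + (27 - 682))/(2193724 + (3 - 3998)) = (640959 - 655)/(2193724 - 3995) = 640304/2189729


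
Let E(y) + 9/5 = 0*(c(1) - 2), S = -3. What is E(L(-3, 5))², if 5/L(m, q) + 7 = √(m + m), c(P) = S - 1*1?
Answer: 81/25 ≈ 3.2400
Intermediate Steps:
c(P) = -4 (c(P) = -3 - 1*1 = -3 - 1 = -4)
L(m, q) = 5/(-7 + √2*√m) (L(m, q) = 5/(-7 + √(m + m)) = 5/(-7 + √(2*m)) = 5/(-7 + √2*√m))
E(y) = -9/5 (E(y) = -9/5 + 0*(-4 - 2) = -9/5 + 0*(-6) = -9/5 + 0 = -9/5)
E(L(-3, 5))² = (-9/5)² = 81/25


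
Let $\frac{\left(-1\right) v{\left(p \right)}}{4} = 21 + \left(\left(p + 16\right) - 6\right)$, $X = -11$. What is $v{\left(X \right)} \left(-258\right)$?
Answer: $20640$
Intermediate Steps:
$v{\left(p \right)} = -124 - 4 p$ ($v{\left(p \right)} = - 4 \left(21 + \left(\left(p + 16\right) - 6\right)\right) = - 4 \left(21 + \left(\left(16 + p\right) - 6\right)\right) = - 4 \left(21 + \left(10 + p\right)\right) = - 4 \left(31 + p\right) = -124 - 4 p$)
$v{\left(X \right)} \left(-258\right) = \left(-124 - -44\right) \left(-258\right) = \left(-124 + 44\right) \left(-258\right) = \left(-80\right) \left(-258\right) = 20640$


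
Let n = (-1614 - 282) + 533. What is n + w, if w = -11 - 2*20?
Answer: -1414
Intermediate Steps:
w = -51 (w = -11 - 40 = -51)
n = -1363 (n = -1896 + 533 = -1363)
n + w = -1363 - 51 = -1414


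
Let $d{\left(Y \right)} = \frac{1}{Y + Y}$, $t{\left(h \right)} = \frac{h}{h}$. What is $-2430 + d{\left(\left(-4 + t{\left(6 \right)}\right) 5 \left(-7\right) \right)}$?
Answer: $- \frac{510299}{210} \approx -2430.0$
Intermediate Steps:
$t{\left(h \right)} = 1$
$d{\left(Y \right)} = \frac{1}{2 Y}$
$-2430 + d{\left(\left(-4 + t{\left(6 \right)}\right) 5 \left(-7\right) \right)} = -2430 + \frac{1}{2 \left(-4 + 1\right) 5 \left(-7\right)} = -2430 + \frac{1}{2 \left(-3\right) 5 \left(-7\right)} = -2430 + \frac{1}{2 \left(\left(-15\right) \left(-7\right)\right)} = -2430 + \frac{1}{2 \cdot 105} = -2430 + \frac{1}{2} \cdot \frac{1}{105} = -2430 + \frac{1}{210} = - \frac{510299}{210}$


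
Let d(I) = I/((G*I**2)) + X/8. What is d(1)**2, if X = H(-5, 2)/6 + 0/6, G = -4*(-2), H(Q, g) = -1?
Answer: 25/2304 ≈ 0.010851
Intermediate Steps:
G = 8
X = -1/6 (X = -1/6 + 0/6 = -1*1/6 + 0*(1/6) = -1/6 + 0 = -1/6 ≈ -0.16667)
d(I) = -1/48 + 1/(8*I) (d(I) = I/((8*I**2)) - 1/6/8 = I*(1/(8*I**2)) - 1/6*1/8 = 1/(8*I) - 1/48 = -1/48 + 1/(8*I))
d(1)**2 = ((1/48)*(6 - 1*1)/1)**2 = ((1/48)*1*(6 - 1))**2 = ((1/48)*1*5)**2 = (5/48)**2 = 25/2304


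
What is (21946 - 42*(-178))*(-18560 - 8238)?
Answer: -788450756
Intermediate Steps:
(21946 - 42*(-178))*(-18560 - 8238) = (21946 + 7476)*(-26798) = 29422*(-26798) = -788450756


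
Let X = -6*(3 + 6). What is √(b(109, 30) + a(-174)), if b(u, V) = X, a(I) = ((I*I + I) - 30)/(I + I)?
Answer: 2*I*√29522/29 ≈ 11.85*I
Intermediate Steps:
a(I) = (-30 + I + I²)/(2*I) (a(I) = ((I² + I) - 30)/((2*I)) = ((I + I²) - 30)*(1/(2*I)) = (-30 + I + I²)*(1/(2*I)) = (-30 + I + I²)/(2*I))
X = -54 (X = -6*9 = -54)
b(u, V) = -54
√(b(109, 30) + a(-174)) = √(-54 + (½)*(-30 - 174*(1 - 174))/(-174)) = √(-54 + (½)*(-1/174)*(-30 - 174*(-173))) = √(-54 + (½)*(-1/174)*(-30 + 30102)) = √(-54 + (½)*(-1/174)*30072) = √(-54 - 2506/29) = √(-4072/29) = 2*I*√29522/29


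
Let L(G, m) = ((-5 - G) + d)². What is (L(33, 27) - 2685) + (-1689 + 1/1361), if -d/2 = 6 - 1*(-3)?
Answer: -1684917/1361 ≈ -1238.0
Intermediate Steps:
d = -18 (d = -2*(6 - 1*(-3)) = -2*(6 + 3) = -2*9 = -18)
L(G, m) = (-23 - G)² (L(G, m) = ((-5 - G) - 18)² = (-23 - G)²)
(L(33, 27) - 2685) + (-1689 + 1/1361) = ((23 + 33)² - 2685) + (-1689 + 1/1361) = (56² - 2685) + (-1689 + 1/1361) = (3136 - 2685) - 2298728/1361 = 451 - 2298728/1361 = -1684917/1361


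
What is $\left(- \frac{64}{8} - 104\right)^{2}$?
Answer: $12544$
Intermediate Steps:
$\left(- \frac{64}{8} - 104\right)^{2} = \left(\left(-64\right) \frac{1}{8} - 104\right)^{2} = \left(-8 - 104\right)^{2} = \left(-112\right)^{2} = 12544$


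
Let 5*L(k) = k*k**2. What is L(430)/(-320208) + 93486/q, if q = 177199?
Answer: -348472151689/7092567174 ≈ -49.132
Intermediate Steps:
L(k) = k**3/5 (L(k) = (k*k**2)/5 = k**3/5)
L(430)/(-320208) + 93486/q = ((1/5)*430**3)/(-320208) + 93486/177199 = ((1/5)*79507000)*(-1/320208) + 93486*(1/177199) = 15901400*(-1/320208) + 93486/177199 = -1987675/40026 + 93486/177199 = -348472151689/7092567174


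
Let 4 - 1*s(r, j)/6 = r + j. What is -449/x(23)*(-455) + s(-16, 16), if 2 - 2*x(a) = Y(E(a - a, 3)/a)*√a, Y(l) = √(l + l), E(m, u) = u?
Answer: -408566 - 204295*√6 ≈ -9.0898e+5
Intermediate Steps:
Y(l) = √2*√l (Y(l) = √(2*l) = √2*√l)
x(a) = 1 - √6*√a*√(1/a)/2 (x(a) = 1 - √2*√(3/a)*√a/2 = 1 - √2*(√3*√(1/a))*√a/2 = 1 - √6*√(1/a)*√a/2 = 1 - √6*√a*√(1/a)/2)
s(r, j) = 24 - 6*j - 6*r (s(r, j) = 24 - 6*(r + j) = 24 - 6*(j + r) = 24 + (-6*j - 6*r) = 24 - 6*j - 6*r)
-449/x(23)*(-455) + s(-16, 16) = -449/(1 - √6*√23*√(1/23)/2)*(-455) + (24 - 6*16 - 6*(-16)) = -449/(1 - √6*√23*√(1/23)/2)*(-455) + (24 - 96 + 96) = -449/(1 - √6*√23*√23/23/2)*(-455) + 24 = -449/(1 - √6/2)*(-455) + 24 = 204295/(1 - √6/2) + 24 = 24 + 204295/(1 - √6/2)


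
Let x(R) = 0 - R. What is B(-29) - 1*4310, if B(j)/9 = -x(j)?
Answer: -4571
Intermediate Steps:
x(R) = -R
B(j) = 9*j (B(j) = 9*(-(-1)*j) = 9*j)
B(-29) - 1*4310 = 9*(-29) - 1*4310 = -261 - 4310 = -4571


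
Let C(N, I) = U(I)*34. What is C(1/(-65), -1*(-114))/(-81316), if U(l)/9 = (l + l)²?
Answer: -3976776/20329 ≈ -195.62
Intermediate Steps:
U(l) = 36*l² (U(l) = 9*(l + l)² = 9*(2*l)² = 9*(4*l²) = 36*l²)
C(N, I) = 1224*I² (C(N, I) = (36*I²)*34 = 1224*I²)
C(1/(-65), -1*(-114))/(-81316) = (1224*(-1*(-114))²)/(-81316) = (1224*114²)*(-1/81316) = (1224*12996)*(-1/81316) = 15907104*(-1/81316) = -3976776/20329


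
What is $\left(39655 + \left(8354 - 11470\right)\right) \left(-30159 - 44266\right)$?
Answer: $-2719415075$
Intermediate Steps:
$\left(39655 + \left(8354 - 11470\right)\right) \left(-30159 - 44266\right) = \left(39655 - 3116\right) \left(-74425\right) = 36539 \left(-74425\right) = -2719415075$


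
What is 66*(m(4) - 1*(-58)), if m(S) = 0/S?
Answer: 3828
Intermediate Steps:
m(S) = 0
66*(m(4) - 1*(-58)) = 66*(0 - 1*(-58)) = 66*(0 + 58) = 66*58 = 3828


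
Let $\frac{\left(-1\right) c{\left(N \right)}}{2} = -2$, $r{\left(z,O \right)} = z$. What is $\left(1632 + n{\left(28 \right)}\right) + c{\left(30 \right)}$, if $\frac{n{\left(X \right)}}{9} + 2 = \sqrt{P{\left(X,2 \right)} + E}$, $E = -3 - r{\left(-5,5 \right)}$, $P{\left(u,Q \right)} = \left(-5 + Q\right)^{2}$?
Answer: $1618 + 9 \sqrt{11} \approx 1647.8$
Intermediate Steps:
$E = 2$ ($E = -3 - -5 = -3 + 5 = 2$)
$c{\left(N \right)} = 4$ ($c{\left(N \right)} = \left(-2\right) \left(-2\right) = 4$)
$n{\left(X \right)} = -18 + 9 \sqrt{11}$ ($n{\left(X \right)} = -18 + 9 \sqrt{\left(-5 + 2\right)^{2} + 2} = -18 + 9 \sqrt{\left(-3\right)^{2} + 2} = -18 + 9 \sqrt{9 + 2} = -18 + 9 \sqrt{11}$)
$\left(1632 + n{\left(28 \right)}\right) + c{\left(30 \right)} = \left(1632 - \left(18 - 9 \sqrt{11}\right)\right) + 4 = \left(1614 + 9 \sqrt{11}\right) + 4 = 1618 + 9 \sqrt{11}$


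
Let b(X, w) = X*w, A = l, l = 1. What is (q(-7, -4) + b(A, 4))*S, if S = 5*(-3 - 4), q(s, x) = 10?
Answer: -490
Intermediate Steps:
A = 1
S = -35 (S = 5*(-7) = -35)
(q(-7, -4) + b(A, 4))*S = (10 + 1*4)*(-35) = (10 + 4)*(-35) = 14*(-35) = -490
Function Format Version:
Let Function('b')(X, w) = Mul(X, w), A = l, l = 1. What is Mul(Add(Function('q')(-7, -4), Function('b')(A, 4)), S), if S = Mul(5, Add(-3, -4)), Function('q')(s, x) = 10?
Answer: -490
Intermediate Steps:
A = 1
S = -35 (S = Mul(5, -7) = -35)
Mul(Add(Function('q')(-7, -4), Function('b')(A, 4)), S) = Mul(Add(10, Mul(1, 4)), -35) = Mul(Add(10, 4), -35) = Mul(14, -35) = -490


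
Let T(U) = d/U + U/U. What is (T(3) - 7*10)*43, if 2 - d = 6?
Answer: -9073/3 ≈ -3024.3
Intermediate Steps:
d = -4 (d = 2 - 1*6 = 2 - 6 = -4)
T(U) = 1 - 4/U (T(U) = -4/U + U/U = -4/U + 1 = 1 - 4/U)
(T(3) - 7*10)*43 = ((-4 + 3)/3 - 7*10)*43 = ((⅓)*(-1) - 70)*43 = (-⅓ - 70)*43 = -211/3*43 = -9073/3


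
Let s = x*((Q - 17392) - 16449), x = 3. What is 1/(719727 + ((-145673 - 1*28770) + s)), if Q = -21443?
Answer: 1/379432 ≈ 2.6355e-6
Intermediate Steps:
s = -165852 (s = 3*((-21443 - 17392) - 16449) = 3*(-38835 - 16449) = 3*(-55284) = -165852)
1/(719727 + ((-145673 - 1*28770) + s)) = 1/(719727 + ((-145673 - 1*28770) - 165852)) = 1/(719727 + ((-145673 - 28770) - 165852)) = 1/(719727 + (-174443 - 165852)) = 1/(719727 - 340295) = 1/379432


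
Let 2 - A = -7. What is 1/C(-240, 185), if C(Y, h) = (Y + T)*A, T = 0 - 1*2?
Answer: -1/2178 ≈ -0.00045914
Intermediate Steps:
A = 9 (A = 2 - 1*(-7) = 2 + 7 = 9)
T = -2 (T = 0 - 2 = -2)
C(Y, h) = -18 + 9*Y (C(Y, h) = (Y - 2)*9 = (-2 + Y)*9 = -18 + 9*Y)
1/C(-240, 185) = 1/(-18 + 9*(-240)) = 1/(-18 - 2160) = 1/(-2178) = -1/2178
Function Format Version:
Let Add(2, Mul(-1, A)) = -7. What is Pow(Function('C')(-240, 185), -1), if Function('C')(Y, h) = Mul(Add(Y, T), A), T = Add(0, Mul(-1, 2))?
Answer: Rational(-1, 2178) ≈ -0.00045914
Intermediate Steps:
A = 9 (A = Add(2, Mul(-1, -7)) = Add(2, 7) = 9)
T = -2 (T = Add(0, -2) = -2)
Function('C')(Y, h) = Add(-18, Mul(9, Y)) (Function('C')(Y, h) = Mul(Add(Y, -2), 9) = Mul(Add(-2, Y), 9) = Add(-18, Mul(9, Y)))
Pow(Function('C')(-240, 185), -1) = Pow(Add(-18, Mul(9, -240)), -1) = Pow(Add(-18, -2160), -1) = Pow(-2178, -1) = Rational(-1, 2178)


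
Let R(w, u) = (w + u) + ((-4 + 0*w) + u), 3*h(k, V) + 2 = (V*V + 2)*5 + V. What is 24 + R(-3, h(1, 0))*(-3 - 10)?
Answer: 137/3 ≈ 45.667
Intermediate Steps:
h(k, V) = 8/3 + V/3 + 5*V²/3 (h(k, V) = -⅔ + ((V*V + 2)*5 + V)/3 = -⅔ + ((V² + 2)*5 + V)/3 = -⅔ + ((2 + V²)*5 + V)/3 = -⅔ + ((10 + 5*V²) + V)/3 = -⅔ + (10 + V + 5*V²)/3 = -⅔ + (10/3 + V/3 + 5*V²/3) = 8/3 + V/3 + 5*V²/3)
R(w, u) = -4 + w + 2*u (R(w, u) = (u + w) + ((-4 + 0) + u) = (u + w) + (-4 + u) = -4 + w + 2*u)
24 + R(-3, h(1, 0))*(-3 - 10) = 24 + (-4 - 3 + 2*(8/3 + (⅓)*0 + (5/3)*0²))*(-3 - 10) = 24 + (-4 - 3 + 2*(8/3 + 0 + (5/3)*0))*(-13) = 24 + (-4 - 3 + 2*(8/3 + 0 + 0))*(-13) = 24 + (-4 - 3 + 2*(8/3))*(-13) = 24 + (-4 - 3 + 16/3)*(-13) = 24 - 5/3*(-13) = 24 + 65/3 = 137/3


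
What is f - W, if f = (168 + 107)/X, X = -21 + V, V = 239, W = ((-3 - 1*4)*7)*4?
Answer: 43003/218 ≈ 197.26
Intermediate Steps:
W = -196 (W = ((-3 - 4)*7)*4 = -7*7*4 = -49*4 = -196)
X = 218 (X = -21 + 239 = 218)
f = 275/218 (f = (168 + 107)/218 = 275*(1/218) = 275/218 ≈ 1.2615)
f - W = 275/218 - 1*(-196) = 275/218 + 196 = 43003/218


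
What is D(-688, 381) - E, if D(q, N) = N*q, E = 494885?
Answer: -757013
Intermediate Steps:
D(-688, 381) - E = 381*(-688) - 1*494885 = -262128 - 494885 = -757013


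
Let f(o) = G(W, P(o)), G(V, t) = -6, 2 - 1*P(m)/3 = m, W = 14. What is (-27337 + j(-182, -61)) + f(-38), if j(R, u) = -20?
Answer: -27363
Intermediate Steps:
P(m) = 6 - 3*m
f(o) = -6
(-27337 + j(-182, -61)) + f(-38) = (-27337 - 20) - 6 = -27357 - 6 = -27363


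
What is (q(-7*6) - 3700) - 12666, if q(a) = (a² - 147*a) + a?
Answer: -8470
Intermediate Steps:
q(a) = a² - 146*a
(q(-7*6) - 3700) - 12666 = ((-7*6)*(-146 - 7*6) - 3700) - 12666 = (-42*(-146 - 42) - 3700) - 12666 = (-42*(-188) - 3700) - 12666 = (7896 - 3700) - 12666 = 4196 - 12666 = -8470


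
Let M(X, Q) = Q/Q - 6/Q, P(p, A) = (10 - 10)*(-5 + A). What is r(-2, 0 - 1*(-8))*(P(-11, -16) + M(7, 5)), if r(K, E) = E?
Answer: -8/5 ≈ -1.6000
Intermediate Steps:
P(p, A) = 0 (P(p, A) = 0*(-5 + A) = 0)
M(X, Q) = 1 - 6/Q
r(-2, 0 - 1*(-8))*(P(-11, -16) + M(7, 5)) = (0 - 1*(-8))*(0 + (-6 + 5)/5) = (0 + 8)*(0 + (1/5)*(-1)) = 8*(0 - 1/5) = 8*(-1/5) = -8/5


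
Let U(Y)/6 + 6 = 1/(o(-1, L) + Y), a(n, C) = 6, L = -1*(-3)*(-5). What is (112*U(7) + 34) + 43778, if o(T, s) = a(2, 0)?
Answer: 517812/13 ≈ 39832.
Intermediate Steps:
L = -15 (L = 3*(-5) = -15)
o(T, s) = 6
U(Y) = -36 + 6/(6 + Y)
(112*U(7) + 34) + 43778 = (112*(6*(-35 - 6*7)/(6 + 7)) + 34) + 43778 = (112*(6*(-35 - 42)/13) + 34) + 43778 = (112*(6*(1/13)*(-77)) + 34) + 43778 = (112*(-462/13) + 34) + 43778 = (-51744/13 + 34) + 43778 = -51302/13 + 43778 = 517812/13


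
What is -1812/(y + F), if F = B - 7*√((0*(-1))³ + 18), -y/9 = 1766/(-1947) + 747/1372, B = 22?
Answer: 36294754887819120/193277254896263 + 30169985706197568*√2/193277254896263 ≈ 408.54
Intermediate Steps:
y = 2905629/890428 (y = -9*(1766/(-1947) + 747/1372) = -9*(1766*(-1/1947) + 747*(1/1372)) = -9*(-1766/1947 + 747/1372) = -9*(-968543/2671284) = 2905629/890428 ≈ 3.2632)
F = 22 - 21*√2 (F = 22 - 7*√((0*(-1))³ + 18) = 22 - 7*√(0³ + 18) = 22 - 7*√(0 + 18) = 22 - 21*√2 ≈ -7.6985)
-1812/(y + F) = -1812/(2905629/890428 + (22 - 21*√2)) = -1812/(22495045/890428 - 21*√2)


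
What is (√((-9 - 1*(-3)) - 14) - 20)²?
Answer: 380 - 80*I*√5 ≈ 380.0 - 178.89*I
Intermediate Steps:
(√((-9 - 1*(-3)) - 14) - 20)² = (√((-9 + 3) - 14) - 20)² = (√(-6 - 14) - 20)² = (√(-20) - 20)² = (2*I*√5 - 20)² = (-20 + 2*I*√5)²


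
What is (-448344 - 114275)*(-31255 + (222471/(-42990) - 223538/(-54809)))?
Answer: 13811702070495247437/785412970 ≈ 1.7585e+10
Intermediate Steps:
(-448344 - 114275)*(-31255 + (222471/(-42990) - 223538/(-54809))) = -562619*(-31255 + (222471*(-1/42990) - 223538*(-1/54809))) = -562619*(-31255 + (-74157/14330 + 223538/54809)) = -562619*(-31255 - 861171473/785412970) = -562619*(-24548943548823/785412970) = 13811702070495247437/785412970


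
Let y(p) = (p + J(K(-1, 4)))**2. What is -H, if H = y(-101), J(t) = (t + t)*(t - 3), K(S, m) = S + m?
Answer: -10201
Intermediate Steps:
J(t) = 2*t*(-3 + t) (J(t) = (2*t)*(-3 + t) = 2*t*(-3 + t))
y(p) = p**2 (y(p) = (p + 2*(-1 + 4)*(-3 + (-1 + 4)))**2 = (p + 2*3*(-3 + 3))**2 = (p + 2*3*0)**2 = (p + 0)**2 = p**2)
H = 10201 (H = (-101)**2 = 10201)
-H = -1*10201 = -10201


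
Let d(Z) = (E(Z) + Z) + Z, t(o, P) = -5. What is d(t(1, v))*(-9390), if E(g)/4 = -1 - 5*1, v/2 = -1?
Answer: 319260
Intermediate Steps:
v = -2 (v = 2*(-1) = -2)
E(g) = -24 (E(g) = 4*(-1 - 5*1) = 4*(-1 - 5) = 4*(-6) = -24)
d(Z) = -24 + 2*Z (d(Z) = (-24 + Z) + Z = -24 + 2*Z)
d(t(1, v))*(-9390) = (-24 + 2*(-5))*(-9390) = (-24 - 10)*(-9390) = -34*(-9390) = 319260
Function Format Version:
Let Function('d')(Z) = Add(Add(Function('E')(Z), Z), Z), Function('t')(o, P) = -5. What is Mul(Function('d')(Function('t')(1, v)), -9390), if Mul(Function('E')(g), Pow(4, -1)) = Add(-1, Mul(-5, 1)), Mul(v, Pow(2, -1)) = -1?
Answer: 319260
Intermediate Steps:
v = -2 (v = Mul(2, -1) = -2)
Function('E')(g) = -24 (Function('E')(g) = Mul(4, Add(-1, Mul(-5, 1))) = Mul(4, Add(-1, -5)) = Mul(4, -6) = -24)
Function('d')(Z) = Add(-24, Mul(2, Z)) (Function('d')(Z) = Add(Add(-24, Z), Z) = Add(-24, Mul(2, Z)))
Mul(Function('d')(Function('t')(1, v)), -9390) = Mul(Add(-24, Mul(2, -5)), -9390) = Mul(Add(-24, -10), -9390) = Mul(-34, -9390) = 319260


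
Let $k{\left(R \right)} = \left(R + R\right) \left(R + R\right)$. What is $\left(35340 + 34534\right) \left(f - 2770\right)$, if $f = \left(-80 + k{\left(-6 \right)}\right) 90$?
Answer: $208923260$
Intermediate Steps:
$k{\left(R \right)} = 4 R^{2}$ ($k{\left(R \right)} = 2 R 2 R = 4 R^{2}$)
$f = 5760$ ($f = \left(-80 + 4 \left(-6\right)^{2}\right) 90 = \left(-80 + 4 \cdot 36\right) 90 = \left(-80 + 144\right) 90 = 64 \cdot 90 = 5760$)
$\left(35340 + 34534\right) \left(f - 2770\right) = \left(35340 + 34534\right) \left(5760 - 2770\right) = 69874 \left(5760 + \left(-21505 + 18735\right)\right) = 69874 \left(5760 - 2770\right) = 69874 \cdot 2990 = 208923260$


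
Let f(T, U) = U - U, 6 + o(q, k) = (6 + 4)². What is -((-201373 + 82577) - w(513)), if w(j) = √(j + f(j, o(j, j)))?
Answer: 118796 + 3*√57 ≈ 1.1882e+5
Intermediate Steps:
o(q, k) = 94 (o(q, k) = -6 + (6 + 4)² = -6 + 10² = -6 + 100 = 94)
f(T, U) = 0
w(j) = √j (w(j) = √(j + 0) = √j)
-((-201373 + 82577) - w(513)) = -((-201373 + 82577) - √513) = -(-118796 - 3*√57) = 118796 + 3*√57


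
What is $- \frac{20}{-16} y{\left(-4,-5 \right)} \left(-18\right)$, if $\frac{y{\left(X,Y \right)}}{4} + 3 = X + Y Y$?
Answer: $-1620$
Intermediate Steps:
$y{\left(X,Y \right)} = -12 + 4 X + 4 Y^{2}$ ($y{\left(X,Y \right)} = -12 + 4 \left(X + Y Y\right) = -12 + 4 \left(X + Y^{2}\right) = -12 + \left(4 X + 4 Y^{2}\right) = -12 + 4 X + 4 Y^{2}$)
$- \frac{20}{-16} y{\left(-4,-5 \right)} \left(-18\right) = - \frac{20}{-16} \left(-12 + 4 \left(-4\right) + 4 \left(-5\right)^{2}\right) \left(-18\right) = \left(-20\right) \left(- \frac{1}{16}\right) \left(-12 - 16 + 4 \cdot 25\right) \left(-18\right) = \frac{5 \left(-12 - 16 + 100\right)}{4} \left(-18\right) = \frac{5}{4} \cdot 72 \left(-18\right) = 90 \left(-18\right) = -1620$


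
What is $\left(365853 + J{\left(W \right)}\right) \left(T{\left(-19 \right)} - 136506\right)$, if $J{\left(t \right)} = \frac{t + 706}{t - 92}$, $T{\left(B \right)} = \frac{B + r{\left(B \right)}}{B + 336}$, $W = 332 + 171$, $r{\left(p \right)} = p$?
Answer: $- \frac{2168912661604160}{43429} \approx -4.9942 \cdot 10^{10}$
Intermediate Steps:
$W = 503$
$T{\left(B \right)} = \frac{2 B}{336 + B}$ ($T{\left(B \right)} = \frac{B + B}{B + 336} = \frac{2 B}{336 + B}$)
$J{\left(t \right)} = \frac{706 + t}{-92 + t}$
$\left(365853 + J{\left(W \right)}\right) \left(T{\left(-19 \right)} - 136506\right) = \left(365853 + \frac{706 + 503}{-92 + 503}\right) \left(2 \left(-19\right) \frac{1}{336 - 19} - 136506\right) = \left(365853 + \frac{1}{411} \cdot 1209\right) \left(2 \left(-19\right) \frac{1}{317} - 136506\right) = \left(365853 + \frac{403}{137}\right) \left(- \frac{38}{317} - 136506\right) = \frac{50122264}{137} \left(- \frac{43272440}{317}\right) = - \frac{2168912661604160}{43429}$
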